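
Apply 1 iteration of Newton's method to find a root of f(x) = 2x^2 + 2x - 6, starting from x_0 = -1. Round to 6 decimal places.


Newton's method: x_(n+1) = x_n - f(x_n)/f'(x_n)
f(x) = 2x^2 + 2x - 6
f'(x) = 4x + 2

Iteration 1:
  f(-1.000000) = -6.000000
  f'(-1.000000) = -2.000000
  x_1 = -1.000000 - (-6.000000)/(-2.000000) = -4.000000

x_1 = -4.000000


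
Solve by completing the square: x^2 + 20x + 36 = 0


Start: x^2 + 20x + 36 = 0
Move constant: x^2 + 20x = -36
Half of 20 is 10, squared is 100
Add 100 to both sides: x^2 + 20x + 100 = 64
(x + 10)^2 = 64
x + 10 = ±8
x = -10 + 8 = -2 or x = -10 - 8 = -18

x = -18, x = -2


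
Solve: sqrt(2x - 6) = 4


Square both sides: 2x - 6 = 4^2 = 16
2x = 16 + 6 = 22
x = 11
Check: sqrt(2*11 - 6) = sqrt(16) = 4 ✓

x = 11


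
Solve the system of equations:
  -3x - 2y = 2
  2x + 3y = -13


Using Cramer's rule:
Determinant D = (-3)(3) - (2)(-2) = -9 + 4 = -5
Dx = (2)(3) - (-13)(-2) = 6 - 26 = -20
Dy = (-3)(-13) - (2)(2) = 39 - 4 = 35
x = Dx/D = -20/-5 = 4
y = Dy/D = 35/-5 = -7

x = 4, y = -7


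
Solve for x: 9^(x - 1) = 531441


Express both sides with the same base.
531441 = 9^6
Since the bases match, equate exponents: x - 1 = 6
So x = 6 - (-1) = 7

x = 7


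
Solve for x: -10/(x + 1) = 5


Multiply both sides by (x + 1): -10 = 5(x + 1)
Distribute: -10 = 5x + 5
5x = -10 - 5 = -15
x = -3

x = -3


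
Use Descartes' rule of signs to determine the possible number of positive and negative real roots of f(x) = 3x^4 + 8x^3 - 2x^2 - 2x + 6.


Descartes' rule of signs:

For positive roots, count sign changes in f(x) = 3x^4 + 8x^3 - 2x^2 - 2x + 6:
Signs of coefficients: +, +, -, -, +
Number of sign changes: 2
Possible positive real roots: 2, 0

For negative roots, examine f(-x) = 3x^4 - 8x^3 - 2x^2 + 2x + 6:
Signs of coefficients: +, -, -, +, +
Number of sign changes: 2
Possible negative real roots: 2, 0

Positive roots: 2 or 0; Negative roots: 2 or 0


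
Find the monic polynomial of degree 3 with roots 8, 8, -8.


A monic polynomial with roots 8, 8, -8 is:
p(x) = (x - 8)(x - 8)(x + 8)
After multiplying by (x - 8): x - 8
After multiplying by (x - 8): x^2 - 16x + 64
After multiplying by (x + 8): x^3 - 8x^2 - 64x + 512

x^3 - 8x^2 - 64x + 512


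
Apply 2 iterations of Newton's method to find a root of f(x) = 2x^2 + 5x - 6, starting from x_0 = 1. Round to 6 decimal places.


Newton's method: x_(n+1) = x_n - f(x_n)/f'(x_n)
f(x) = 2x^2 + 5x - 6
f'(x) = 4x + 5

Iteration 1:
  f(1.000000) = 1.000000
  f'(1.000000) = 9.000000
  x_1 = 1.000000 - (1.000000)/(9.000000) = 0.888889

Iteration 2:
  f(0.888889) = 0.024691
  f'(0.888889) = 8.555556
  x_2 = 0.888889 - (0.024691)/(8.555556) = 0.886003

x_2 = 0.886003


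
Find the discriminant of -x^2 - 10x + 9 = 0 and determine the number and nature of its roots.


For ax^2 + bx + c = 0, discriminant D = b^2 - 4ac
Here a = -1, b = -10, c = 9
D = (-10)^2 - 4(-1)(9) = 100 + 36 = 136

D = 136 > 0 but not a perfect square
The equation has 2 distinct real irrational roots.

Discriminant = 136, 2 distinct real irrational roots


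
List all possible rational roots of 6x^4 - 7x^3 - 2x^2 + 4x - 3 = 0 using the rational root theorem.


Rational root theorem: possible roots are ±p/q where:
  p divides the constant term (-3): p ∈ {1, 3}
  q divides the leading coefficient (6): q ∈ {1, 2, 3, 6}

All possible rational roots: -3, -3/2, -1, -1/2, -1/3, -1/6, 1/6, 1/3, 1/2, 1, 3/2, 3

-3, -3/2, -1, -1/2, -1/3, -1/6, 1/6, 1/3, 1/2, 1, 3/2, 3


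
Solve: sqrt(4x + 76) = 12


Square both sides: 4x + 76 = 12^2 = 144
4x = 144 - 76 = 68
x = 17
Check: sqrt(4*17 + 76) = sqrt(144) = 12 ✓

x = 17


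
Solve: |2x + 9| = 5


An absolute value equation |expr| = 5 gives two cases:
Case 1: 2x + 9 = 5
  2x = -4, so x = -2
Case 2: 2x + 9 = -5
  2x = -14, so x = -7

x = -7, x = -2


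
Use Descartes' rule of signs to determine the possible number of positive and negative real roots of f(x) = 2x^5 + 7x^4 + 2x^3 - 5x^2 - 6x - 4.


Descartes' rule of signs:

For positive roots, count sign changes in f(x) = 2x^5 + 7x^4 + 2x^3 - 5x^2 - 6x - 4:
Signs of coefficients: +, +, +, -, -, -
Number of sign changes: 1
Possible positive real roots: 1

For negative roots, examine f(-x) = -2x^5 + 7x^4 - 2x^3 - 5x^2 + 6x - 4:
Signs of coefficients: -, +, -, -, +, -
Number of sign changes: 4
Possible negative real roots: 4, 2, 0

Positive roots: 1; Negative roots: 4 or 2 or 0


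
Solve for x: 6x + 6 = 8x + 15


Starting with: 6x + 6 = 8x + 15
Move all x terms to left: (6 - 8)x = 15 - 6
Simplify: -2x = 9
Divide both sides by -2: x = -9/2

x = -9/2


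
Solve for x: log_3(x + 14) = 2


Convert to exponential form: x + 14 = 3^2 = 9
x = 9 - 14 = -5
Check: log_3(-5 + 14) = log_3(9) = log_3(9) = 2 ✓

x = -5


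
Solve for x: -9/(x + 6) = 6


Multiply both sides by (x + 6): -9 = 6(x + 6)
Distribute: -9 = 6x + 36
6x = -9 - 36 = -45
x = -15/2

x = -15/2


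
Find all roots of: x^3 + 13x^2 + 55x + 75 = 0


Let p(x) = x^3 + 13x^2 + 55x + 75. By the rational root theorem (leading coefficient 1), any rational root is an integer divisor of 75: try ±1, ±2, ... in turn.
Test x = 1: value = 144 ≠ 0.
Test x = -1: value = 32 ≠ 0.
Test x = 3: value = 384 ≠ 0.
Test x = -3: value = 0 ✓, so (x + 3) is a factor.
Synthetic division by (x + 3): bring down 1; 1(-3) + 13 = 10; 10(-3) + 55 = 25; 25(-3) + 75 = 0 → quotient x^2 + 10x + 25, remainder 0.
Solve the quadratic x^2 + 10x + 25 = 0: discriminant = 10^2 - 4(1)(25) = 100 - 100 = 0.
Discriminant = 0, so a double root: x = -10/2 = -5.
Collecting all roots found:

x = -5 (multiplicity 2), x = -3


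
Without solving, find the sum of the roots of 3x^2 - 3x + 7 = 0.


By Vieta's formulas for ax^2 + bx + c = 0:
  Sum of roots = -b/a
  Product of roots = c/a

Here a = 3, b = -3, c = 7
Sum = -(-3)/3 = 1
Product = 7/3 = 7/3

Sum = 1


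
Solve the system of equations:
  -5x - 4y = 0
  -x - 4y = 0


Using Cramer's rule:
Determinant D = (-5)(-4) - (-1)(-4) = 20 - 4 = 16
Dx = (0)(-4) - (0)(-4) = 0 - 0 = 0
Dy = (-5)(0) - (-1)(0) = 0 - 0 = 0
x = Dx/D = 0/16 = 0
y = Dy/D = 0/16 = 0

x = 0, y = 0


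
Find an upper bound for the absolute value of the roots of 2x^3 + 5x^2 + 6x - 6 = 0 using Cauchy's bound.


Cauchy's bound: all roots r satisfy |r| <= 1 + max(|a_i/a_n|) for i = 0,...,n-1
where a_n is the leading coefficient.

Coefficients: [2, 5, 6, -6]
Leading coefficient a_n = 2
Ratios |a_i/a_n|: 5/2, 3, 3
Maximum ratio: 3
Cauchy's bound: |r| <= 1 + 3 = 4

Upper bound = 4


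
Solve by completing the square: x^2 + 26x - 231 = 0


Start: x^2 + 26x - 231 = 0
Move constant: x^2 + 26x = 231
Half of 26 is 13, squared is 169
Add 169 to both sides: x^2 + 26x + 169 = 400
(x + 13)^2 = 400
x + 13 = ±20
x = -13 + 20 = 7 or x = -13 - 20 = -33

x = -33, x = 7


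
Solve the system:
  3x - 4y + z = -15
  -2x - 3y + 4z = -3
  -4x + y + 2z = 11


Using Cramer's rule. Expand each determinant along the first row.
D  = 3*[(-3)*2 - 4*1] - (-4)*[(-2)*2 - 4*(-4)] + 1*[(-2)*1 - (-3)*(-4)]
  = 3*(-10) - (-4)*(12) + 1*(-14) = 4
Dx = (-15)*[(-3)*2 - 4*1] - (-4)*[(-3)*2 - 4*11] + 1*[(-3)*1 - (-3)*11]
  = (-15)*(-10) - (-4)*(-50) + 1*(30) = -20
Dy = 3*[(-3)*2 - 4*11] - (-15)*[(-2)*2 - 4*(-4)] + 1*[(-2)*11 - (-3)*(-4)]
  = 3*(-50) - (-15)*(12) + 1*(-34) = -4
Dz = 3*[(-3)*11 - (-3)*1] - (-4)*[(-2)*11 - (-3)*(-4)] + (-15)*[(-2)*1 - (-3)*(-4)]
  = 3*(-30) - (-4)*(-34) + (-15)*(-14) = -16
x = Dx/D = -20/4 = -5, y = Dy/D = -4/4 = -1, z = Dz/D = -16/4 = -4
Check eq1: (3)(-5) + (-4)(-1) + (1)(-4) = -15 = -15 ✓
Check eq2: (-2)(-5) + (-3)(-1) + (4)(-4) = -3 = -3 ✓
Check eq3: (-4)(-5) + (1)(-1) + (2)(-4) = 11 = 11 ✓

x = -5, y = -1, z = -4


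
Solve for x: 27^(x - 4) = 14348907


Express both sides with the same base.
14348907 = 27^5
Since the bases match, equate exponents: x - 4 = 5
So x = 5 - (-4) = 9

x = 9


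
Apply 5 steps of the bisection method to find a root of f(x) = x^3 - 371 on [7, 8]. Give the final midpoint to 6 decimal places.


f(x) = x^3 - 371
f(7) = -28 < 0
f(8) = 141 > 0

Step 1: midpoint = (7.000000 + 8.000000)/2 = 7.500000
  f(7.500000) = 50.875000
  f(mid) > 0, so root is in [7.000000, 7.500000]

Step 2: midpoint = (7.000000 + 7.500000)/2 = 7.250000
  f(7.250000) = 10.078125
  f(mid) > 0, so root is in [7.000000, 7.250000]

Step 3: midpoint = (7.000000 + 7.250000)/2 = 7.125000
  f(7.125000) = -9.294922
  f(mid) < 0, so root is in [7.125000, 7.250000]

Step 4: midpoint = (7.125000 + 7.250000)/2 = 7.187500
  f(7.187500) = 0.307373
  f(mid) > 0, so root is in [7.125000, 7.187500]

Step 5: midpoint = (7.125000 + 7.187500)/2 = 7.156250
  f(7.156250) = -4.514740
  f(mid) < 0, so root is in [7.156250, 7.187500]

midpoint = 7.156250


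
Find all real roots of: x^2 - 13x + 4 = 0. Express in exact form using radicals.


Using the quadratic formula: x = (-b ± sqrt(b^2 - 4ac)) / (2a)
Here a = 1, b = -13, c = 4
Discriminant = b^2 - 4ac = (-13)^2 - 4(1)(4) = 169 - 16 = 153
Since discriminant = 153 > 0, there are two real roots.
x = (13 ± 3*sqrt(17)) / 2
Numerically: x ≈ 12.6847 or x ≈ 0.3153

x = (13 + 3*sqrt(17)) / 2 or x = (13 - 3*sqrt(17)) / 2


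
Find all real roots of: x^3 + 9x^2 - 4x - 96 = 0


Let p(x) = x^3 + 9x^2 - 4x - 96. By the rational root theorem (leading coefficient 1), any rational root is an integer divisor of 96: try ±1, ±2, ... in turn.
Test x = 1: value = -90 ≠ 0.
Test x = -1: value = -84 ≠ 0.
Test x = 2: value = -60 ≠ 0.
Test x = -2: value = -60 ≠ 0.
Test x = 3: value = 0 ✓, so (x - 3) is a factor.
Synthetic division by (x - 3): bring down 1; 1(3) + 9 = 12; 12(3) - 4 = 32; 32(3) - 96 = 0 → quotient x^2 + 12x + 32, remainder 0.
Solve the quadratic x^2 + 12x + 32 = 0: discriminant = 12^2 - 4(1)(32) = 144 - 128 = 16.
sqrt(16) = 4, so x = (-12 ± 4)/2: x = -4 or x = -8.

x = -8, x = -4, x = 3


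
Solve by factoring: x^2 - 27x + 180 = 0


We need two numbers that multiply to 180 and add to -27.
Those numbers are -15 and -12 (since (-15) * (-12) = 180 and (-15) + (-12) = -27).
So x^2 - 27x + 180 = (x - 15)(x - 12) = 0
Setting each factor to zero: x = 15 or x = 12

x = 12, x = 15


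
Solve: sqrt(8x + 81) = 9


Square both sides: 8x + 81 = 9^2 = 81
8x = 81 - 81 = 0
x = 0
Check: sqrt(8*0 + 81) = sqrt(81) = 9 ✓

x = 0


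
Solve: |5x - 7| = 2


An absolute value equation |expr| = 2 gives two cases:
Case 1: 5x - 7 = 2
  5x = 9, so x = 9/5
Case 2: 5x - 7 = -2
  5x = 5, so x = 1

x = 1, x = 9/5


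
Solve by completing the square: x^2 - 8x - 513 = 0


Start: x^2 - 8x - 513 = 0
Move constant: x^2 - 8x = 513
Half of -8 is -4, squared is 16
Add 16 to both sides: x^2 - 8x + 16 = 529
(x - 4)^2 = 529
x - 4 = ±23
x = 4 + 23 = 27 or x = 4 - 23 = -19

x = -19, x = 27


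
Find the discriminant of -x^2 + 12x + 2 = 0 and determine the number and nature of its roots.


For ax^2 + bx + c = 0, discriminant D = b^2 - 4ac
Here a = -1, b = 12, c = 2
D = (12)^2 - 4(-1)(2) = 144 + 8 = 152

D = 152 > 0 but not a perfect square
The equation has 2 distinct real irrational roots.

Discriminant = 152, 2 distinct real irrational roots


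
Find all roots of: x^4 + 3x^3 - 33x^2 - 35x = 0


The constant term is 0, so x = 0 is a root. Factor out x:
  x^3 + 3x^2 - 33x - 35 = 0
Let p(x) = x^3 + 3x^2 - 33x - 35. By the rational root theorem (leading coefficient 1), any rational root is an integer divisor of 35: try ±1, ±2, ... in turn.
Test x = 1: value = -64 ≠ 0.
Test x = -1: value = 0 ✓, so (x + 1) is a factor.
Synthetic division by (x + 1): bring down 1; 1(-1) + 3 = 2; 2(-1) - 33 = -35; (-35)(-1) - 35 = 0 → quotient x^2 + 2x - 35, remainder 0.
Solve the quadratic x^2 + 2x - 35 = 0: discriminant = 2^2 - 4(1)(-35) = 4 + 140 = 144.
sqrt(144) = 12, so x = (-2 ± 12)/2: x = 5 or x = -7.
Collecting all roots found:

x = -7, x = -1, x = 0, x = 5


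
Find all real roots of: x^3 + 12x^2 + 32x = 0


The constant term is 0, so x = 0 is a root. Factor out x:
  x(x^2 + 12x + 32) = 0
Solve the quadratic x^2 + 12x + 32 = 0: discriminant = 12^2 - 4(1)(32) = 144 - 128 = 16.
sqrt(16) = 4, so x = (-12 ± 4)/2: x = -4 or x = -8.

x = -8, x = -4, x = 0


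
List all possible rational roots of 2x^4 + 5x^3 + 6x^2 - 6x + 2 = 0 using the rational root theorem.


Rational root theorem: possible roots are ±p/q where:
  p divides the constant term (2): p ∈ {1, 2}
  q divides the leading coefficient (2): q ∈ {1, 2}

All possible rational roots: -2, -1, -1/2, 1/2, 1, 2

-2, -1, -1/2, 1/2, 1, 2


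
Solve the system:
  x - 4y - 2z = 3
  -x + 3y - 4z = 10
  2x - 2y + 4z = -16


Using Cramer's rule. Expand each determinant along the first row.
D  = 1*[3*4 - (-4)*(-2)] - (-4)*[(-1)*4 - (-4)*2] + (-2)*[(-1)*(-2) - 3*2]
  = 1*(4) - (-4)*(4) + (-2)*(-4) = 28
Dx = 3*[3*4 - (-4)*(-2)] - (-4)*[10*4 - (-4)*(-16)] + (-2)*[10*(-2) - 3*(-16)]
  = 3*(4) - (-4)*(-24) + (-2)*(28) = -140
Dy = 1*[10*4 - (-4)*(-16)] - 3*[(-1)*4 - (-4)*2] + (-2)*[(-1)*(-16) - 10*2]
  = 1*(-24) - 3*(4) + (-2)*(-4) = -28
Dz = 1*[3*(-16) - 10*(-2)] - (-4)*[(-1)*(-16) - 10*2] + 3*[(-1)*(-2) - 3*2]
  = 1*(-28) - (-4)*(-4) + 3*(-4) = -56
x = Dx/D = -140/28 = -5, y = Dy/D = -28/28 = -1, z = Dz/D = -56/28 = -2
Check eq1: (1)(-5) + (-4)(-1) + (-2)(-2) = 3 = 3 ✓
Check eq2: (-1)(-5) + (3)(-1) + (-4)(-2) = 10 = 10 ✓
Check eq3: (2)(-5) + (-2)(-1) + (4)(-2) = -16 = -16 ✓

x = -5, y = -1, z = -2


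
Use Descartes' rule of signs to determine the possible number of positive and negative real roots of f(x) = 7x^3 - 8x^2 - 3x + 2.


Descartes' rule of signs:

For positive roots, count sign changes in f(x) = 7x^3 - 8x^2 - 3x + 2:
Signs of coefficients: +, -, -, +
Number of sign changes: 2
Possible positive real roots: 2, 0

For negative roots, examine f(-x) = -7x^3 - 8x^2 + 3x + 2:
Signs of coefficients: -, -, +, +
Number of sign changes: 1
Possible negative real roots: 1

Positive roots: 2 or 0; Negative roots: 1


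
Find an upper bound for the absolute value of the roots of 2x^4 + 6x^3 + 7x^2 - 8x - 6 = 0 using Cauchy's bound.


Cauchy's bound: all roots r satisfy |r| <= 1 + max(|a_i/a_n|) for i = 0,...,n-1
where a_n is the leading coefficient.

Coefficients: [2, 6, 7, -8, -6]
Leading coefficient a_n = 2
Ratios |a_i/a_n|: 3, 7/2, 4, 3
Maximum ratio: 4
Cauchy's bound: |r| <= 1 + 4 = 5

Upper bound = 5


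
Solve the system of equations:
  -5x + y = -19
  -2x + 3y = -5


Using Cramer's rule:
Determinant D = (-5)(3) - (-2)(1) = -15 + 2 = -13
Dx = (-19)(3) - (-5)(1) = -57 + 5 = -52
Dy = (-5)(-5) - (-2)(-19) = 25 - 38 = -13
x = Dx/D = -52/-13 = 4
y = Dy/D = -13/-13 = 1

x = 4, y = 1


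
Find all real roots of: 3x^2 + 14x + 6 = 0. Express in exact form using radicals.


Using the quadratic formula: x = (-b ± sqrt(b^2 - 4ac)) / (2a)
Here a = 3, b = 14, c = 6
Discriminant = b^2 - 4ac = 14^2 - 4(3)(6) = 196 - 72 = 124
Since discriminant = 124 > 0, there are two real roots.
x = (-14 ± 2*sqrt(31)) / 6
Simplifying: x = (-7 ± sqrt(31)) / 3
Numerically: x ≈ -0.4774 or x ≈ -4.1893

x = (-7 + sqrt(31)) / 3 or x = (-7 - sqrt(31)) / 3


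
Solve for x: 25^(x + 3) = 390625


Express both sides with the same base.
390625 = 25^4
Since the bases match, equate exponents: x + 3 = 4
So x = 4 - (3) = 1

x = 1


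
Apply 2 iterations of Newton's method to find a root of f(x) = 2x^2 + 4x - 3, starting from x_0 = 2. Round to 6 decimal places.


Newton's method: x_(n+1) = x_n - f(x_n)/f'(x_n)
f(x) = 2x^2 + 4x - 3
f'(x) = 4x + 4

Iteration 1:
  f(2.000000) = 13.000000
  f'(2.000000) = 12.000000
  x_1 = 2.000000 - (13.000000)/(12.000000) = 0.916667

Iteration 2:
  f(0.916667) = 2.347222
  f'(0.916667) = 7.666667
  x_2 = 0.916667 - (2.347222)/(7.666667) = 0.610507

x_2 = 0.610507


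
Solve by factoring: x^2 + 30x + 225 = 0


We need two numbers that multiply to 225 and add to 30.
Those numbers are 15 and 15 (since 15 * 15 = 225 and 15 + 15 = 30).
So x^2 + 30x + 225 = (x + 15)(x + 15) = 0
Setting each factor to zero: x = -15 or x = -15

x = -15


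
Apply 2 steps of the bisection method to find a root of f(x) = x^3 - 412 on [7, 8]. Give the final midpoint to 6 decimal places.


f(x) = x^3 - 412
f(7) = -69 < 0
f(8) = 100 > 0

Step 1: midpoint = (7.000000 + 8.000000)/2 = 7.500000
  f(7.500000) = 9.875000
  f(mid) > 0, so root is in [7.000000, 7.500000]

Step 2: midpoint = (7.000000 + 7.500000)/2 = 7.250000
  f(7.250000) = -30.921875
  f(mid) < 0, so root is in [7.250000, 7.500000]

midpoint = 7.250000


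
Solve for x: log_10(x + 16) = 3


Convert to exponential form: x + 16 = 10^3 = 1000
x = 1000 - 16 = 984
Check: log_10(984 + 16) = log_10(1000) = log_10(1000) = 3 ✓

x = 984


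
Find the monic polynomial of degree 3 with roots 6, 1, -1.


A monic polynomial with roots 6, 1, -1 is:
p(x) = (x - 6)(x - 1)(x + 1)
After multiplying by (x - 6): x - 6
After multiplying by (x - 1): x^2 - 7x + 6
After multiplying by (x + 1): x^3 - 6x^2 - x + 6

x^3 - 6x^2 - x + 6


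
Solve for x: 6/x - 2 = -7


Subtract -2 from both sides: 6/x = -5
Multiply both sides by x: 6 = -5 * x
Divide by -5: x = -6/5

x = -6/5


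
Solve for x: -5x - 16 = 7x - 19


Starting with: -5x - 16 = 7x - 19
Move all x terms to left: (-5 - 7)x = -19 + 16
Simplify: -12x = -3
Divide both sides by -12: x = 1/4

x = 1/4


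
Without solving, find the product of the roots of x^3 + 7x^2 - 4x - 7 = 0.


By Vieta's formulas for x^3 + bx^2 + cx + d = 0:
  r1 + r2 + r3 = -b/a = -7
  r1*r2 + r1*r3 + r2*r3 = c/a = -4
  r1*r2*r3 = -d/a = 7


Product = 7


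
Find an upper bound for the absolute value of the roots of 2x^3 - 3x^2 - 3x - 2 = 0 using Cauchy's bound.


Cauchy's bound: all roots r satisfy |r| <= 1 + max(|a_i/a_n|) for i = 0,...,n-1
where a_n is the leading coefficient.

Coefficients: [2, -3, -3, -2]
Leading coefficient a_n = 2
Ratios |a_i/a_n|: 3/2, 3/2, 1
Maximum ratio: 3/2
Cauchy's bound: |r| <= 1 + 3/2 = 5/2

Upper bound = 5/2


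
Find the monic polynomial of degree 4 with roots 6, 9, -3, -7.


A monic polynomial with roots 6, 9, -3, -7 is:
p(x) = (x - 6)(x - 9)(x + 3)(x + 7)
After multiplying by (x - 6): x - 6
After multiplying by (x - 9): x^2 - 15x + 54
After multiplying by (x + 3): x^3 - 12x^2 + 9x + 162
After multiplying by (x + 7): x^4 - 5x^3 - 75x^2 + 225x + 1134

x^4 - 5x^3 - 75x^2 + 225x + 1134


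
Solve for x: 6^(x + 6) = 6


Express both sides with the same base.
6 = 6^1
Since the bases match, equate exponents: x + 6 = 1
So x = 1 - (6) = -5

x = -5


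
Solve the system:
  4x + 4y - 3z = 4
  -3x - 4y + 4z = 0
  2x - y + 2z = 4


Using Cramer's rule. Expand each determinant along the first row.
D  = 4*[(-4)*2 - 4*(-1)] - 4*[(-3)*2 - 4*2] + (-3)*[(-3)*(-1) - (-4)*2]
  = 4*(-4) - 4*(-14) + (-3)*(11) = 7
Dx = 4*[(-4)*2 - 4*(-1)] - 4*[0*2 - 4*4] + (-3)*[0*(-1) - (-4)*4]
  = 4*(-4) - 4*(-16) + (-3)*(16) = 0
Dy = 4*[0*2 - 4*4] - 4*[(-3)*2 - 4*2] + (-3)*[(-3)*4 - 0*2]
  = 4*(-16) - 4*(-14) + (-3)*(-12) = 28
Dz = 4*[(-4)*4 - 0*(-1)] - 4*[(-3)*4 - 0*2] + 4*[(-3)*(-1) - (-4)*2]
  = 4*(-16) - 4*(-12) + 4*(11) = 28
x = Dx/D = 0/7 = 0, y = Dy/D = 28/7 = 4, z = Dz/D = 28/7 = 4
Check eq1: (4)(0) + (4)(4) + (-3)(4) = 4 = 4 ✓
Check eq2: (-3)(0) + (-4)(4) + (4)(4) = 0 = 0 ✓
Check eq3: (2)(0) + (-1)(4) + (2)(4) = 4 = 4 ✓

x = 0, y = 4, z = 4


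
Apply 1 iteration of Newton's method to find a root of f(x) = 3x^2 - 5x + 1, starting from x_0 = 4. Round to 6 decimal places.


Newton's method: x_(n+1) = x_n - f(x_n)/f'(x_n)
f(x) = 3x^2 - 5x + 1
f'(x) = 6x - 5

Iteration 1:
  f(4.000000) = 29.000000
  f'(4.000000) = 19.000000
  x_1 = 4.000000 - (29.000000)/(19.000000) = 2.473684

x_1 = 2.473684


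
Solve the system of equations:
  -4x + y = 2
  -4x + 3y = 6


Using Cramer's rule:
Determinant D = (-4)(3) - (-4)(1) = -12 + 4 = -8
Dx = (2)(3) - (6)(1) = 6 - 6 = 0
Dy = (-4)(6) - (-4)(2) = -24 + 8 = -16
x = Dx/D = 0/-8 = 0
y = Dy/D = -16/-8 = 2

x = 0, y = 2


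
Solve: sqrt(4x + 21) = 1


Square both sides: 4x + 21 = 1^2 = 1
4x = 1 - 21 = -20
x = -5
Check: sqrt(4*(-5) + 21) = sqrt(1) = 1 ✓

x = -5


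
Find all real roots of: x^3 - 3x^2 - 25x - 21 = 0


Let p(x) = x^3 - 3x^2 - 25x - 21. By the rational root theorem (leading coefficient 1), any rational root is an integer divisor of 21: try ±1, ±2, ... in turn.
Test x = 1: value = -48 ≠ 0.
Test x = -1: value = 0 ✓, so (x + 1) is a factor.
Synthetic division by (x + 1): bring down 1; 1(-1) - 3 = -4; (-4)(-1) - 25 = -21; (-21)(-1) - 21 = 0 → quotient x^2 - 4x - 21, remainder 0.
Solve the quadratic x^2 - 4x - 21 = 0: discriminant = (-4)^2 - 4(1)(-21) = 16 + 84 = 100.
sqrt(100) = 10, so x = (4 ± 10)/2: x = 7 or x = -3.

x = -3, x = -1, x = 7


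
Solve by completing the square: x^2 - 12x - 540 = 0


Start: x^2 - 12x - 540 = 0
Move constant: x^2 - 12x = 540
Half of -12 is -6, squared is 36
Add 36 to both sides: x^2 - 12x + 36 = 576
(x - 6)^2 = 576
x - 6 = ±24
x = 6 + 24 = 30 or x = 6 - 24 = -18

x = -18, x = 30


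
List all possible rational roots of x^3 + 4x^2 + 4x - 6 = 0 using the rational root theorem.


Rational root theorem: possible roots are ±p/q where:
  p divides the constant term (-6): p ∈ {1, 2, 3, 6}
  q divides the leading coefficient (1): q ∈ {1}

All possible rational roots: -6, -3, -2, -1, 1, 2, 3, 6

-6, -3, -2, -1, 1, 2, 3, 6


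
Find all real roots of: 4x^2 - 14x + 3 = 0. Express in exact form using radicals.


Using the quadratic formula: x = (-b ± sqrt(b^2 - 4ac)) / (2a)
Here a = 4, b = -14, c = 3
Discriminant = b^2 - 4ac = (-14)^2 - 4(4)(3) = 196 - 48 = 148
Since discriminant = 148 > 0, there are two real roots.
x = (14 ± 2*sqrt(37)) / 8
Simplifying: x = (7 ± sqrt(37)) / 4
Numerically: x ≈ 3.2707 or x ≈ 0.2293

x = (7 + sqrt(37)) / 4 or x = (7 - sqrt(37)) / 4


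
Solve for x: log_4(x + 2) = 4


Convert to exponential form: x + 2 = 4^4 = 256
x = 256 - 2 = 254
Check: log_4(254 + 2) = log_4(256) = log_4(256) = 4 ✓

x = 254


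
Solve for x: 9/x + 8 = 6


Subtract 8 from both sides: 9/x = -2
Multiply both sides by x: 9 = -2 * x
Divide by -2: x = -9/2

x = -9/2


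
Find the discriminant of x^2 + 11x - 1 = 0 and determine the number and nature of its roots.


For ax^2 + bx + c = 0, discriminant D = b^2 - 4ac
Here a = 1, b = 11, c = -1
D = (11)^2 - 4(1)(-1) = 121 + 4 = 125

D = 125 > 0 but not a perfect square
The equation has 2 distinct real irrational roots.

Discriminant = 125, 2 distinct real irrational roots


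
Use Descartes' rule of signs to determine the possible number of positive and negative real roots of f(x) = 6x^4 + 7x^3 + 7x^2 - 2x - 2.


Descartes' rule of signs:

For positive roots, count sign changes in f(x) = 6x^4 + 7x^3 + 7x^2 - 2x - 2:
Signs of coefficients: +, +, +, -, -
Number of sign changes: 1
Possible positive real roots: 1

For negative roots, examine f(-x) = 6x^4 - 7x^3 + 7x^2 + 2x - 2:
Signs of coefficients: +, -, +, +, -
Number of sign changes: 3
Possible negative real roots: 3, 1

Positive roots: 1; Negative roots: 3 or 1


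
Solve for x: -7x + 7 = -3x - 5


Starting with: -7x + 7 = -3x - 5
Move all x terms to left: (-7 + 3)x = -5 - 7
Simplify: -4x = -12
Divide both sides by -4: x = 3

x = 3


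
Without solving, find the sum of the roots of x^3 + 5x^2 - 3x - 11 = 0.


By Vieta's formulas for x^3 + bx^2 + cx + d = 0:
  r1 + r2 + r3 = -b/a = -5
  r1*r2 + r1*r3 + r2*r3 = c/a = -3
  r1*r2*r3 = -d/a = 11


Sum = -5


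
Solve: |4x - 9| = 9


An absolute value equation |expr| = 9 gives two cases:
Case 1: 4x - 9 = 9
  4x = 18, so x = 9/2
Case 2: 4x - 9 = -9
  4x = 0, so x = 0

x = 0, x = 9/2


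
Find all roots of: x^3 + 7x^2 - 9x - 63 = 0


Let p(x) = x^3 + 7x^2 - 9x - 63. By the rational root theorem (leading coefficient 1), any rational root is an integer divisor of 63: try ±1, ±2, ... in turn.
Test x = 1: value = -64 ≠ 0.
Test x = -1: value = -48 ≠ 0.
Test x = 3: value = 0 ✓, so (x - 3) is a factor.
Synthetic division by (x - 3): bring down 1; 1(3) + 7 = 10; 10(3) - 9 = 21; 21(3) - 63 = 0 → quotient x^2 + 10x + 21, remainder 0.
Solve the quadratic x^2 + 10x + 21 = 0: discriminant = 10^2 - 4(1)(21) = 100 - 84 = 16.
sqrt(16) = 4, so x = (-10 ± 4)/2: x = -3 or x = -7.
Collecting all roots found:

x = -7, x = -3, x = 3


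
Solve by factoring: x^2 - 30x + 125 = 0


We need two numbers that multiply to 125 and add to -30.
Those numbers are -25 and -5 (since (-25) * (-5) = 125 and (-25) + (-5) = -30).
So x^2 - 30x + 125 = (x - 25)(x - 5) = 0
Setting each factor to zero: x = 25 or x = 5

x = 5, x = 25


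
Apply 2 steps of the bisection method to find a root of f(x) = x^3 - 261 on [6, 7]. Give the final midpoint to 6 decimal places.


f(x) = x^3 - 261
f(6) = -45 < 0
f(7) = 82 > 0

Step 1: midpoint = (6.000000 + 7.000000)/2 = 6.500000
  f(6.500000) = 13.625000
  f(mid) > 0, so root is in [6.000000, 6.500000]

Step 2: midpoint = (6.000000 + 6.500000)/2 = 6.250000
  f(6.250000) = -16.859375
  f(mid) < 0, so root is in [6.250000, 6.500000]

midpoint = 6.250000


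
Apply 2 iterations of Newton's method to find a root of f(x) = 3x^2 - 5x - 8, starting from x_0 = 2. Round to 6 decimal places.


Newton's method: x_(n+1) = x_n - f(x_n)/f'(x_n)
f(x) = 3x^2 - 5x - 8
f'(x) = 6x - 5

Iteration 1:
  f(2.000000) = -6.000000
  f'(2.000000) = 7.000000
  x_1 = 2.000000 - (-6.000000)/(7.000000) = 2.857143

Iteration 2:
  f(2.857143) = 2.204082
  f'(2.857143) = 12.142857
  x_2 = 2.857143 - (2.204082)/(12.142857) = 2.675630

x_2 = 2.675630


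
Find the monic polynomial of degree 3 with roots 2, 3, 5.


A monic polynomial with roots 2, 3, 5 is:
p(x) = (x - 2)(x - 3)(x - 5)
After multiplying by (x - 2): x - 2
After multiplying by (x - 3): x^2 - 5x + 6
After multiplying by (x - 5): x^3 - 10x^2 + 31x - 30

x^3 - 10x^2 + 31x - 30


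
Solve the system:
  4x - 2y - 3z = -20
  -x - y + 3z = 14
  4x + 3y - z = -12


Using Cramer's rule. Expand each determinant along the first row.
D  = 4*[(-1)*(-1) - 3*3] - (-2)*[(-1)*(-1) - 3*4] + (-3)*[(-1)*3 - (-1)*4]
  = 4*(-8) - (-2)*(-11) + (-3)*(1) = -57
Dx = (-20)*[(-1)*(-1) - 3*3] - (-2)*[14*(-1) - 3*(-12)] + (-3)*[14*3 - (-1)*(-12)]
  = (-20)*(-8) - (-2)*(22) + (-3)*(30) = 114
Dy = 4*[14*(-1) - 3*(-12)] - (-20)*[(-1)*(-1) - 3*4] + (-3)*[(-1)*(-12) - 14*4]
  = 4*(22) - (-20)*(-11) + (-3)*(-44) = 0
Dz = 4*[(-1)*(-12) - 14*3] - (-2)*[(-1)*(-12) - 14*4] + (-20)*[(-1)*3 - (-1)*4]
  = 4*(-30) - (-2)*(-44) + (-20)*(1) = -228
x = Dx/D = 114/-57 = -2, y = Dy/D = 0/-57 = 0, z = Dz/D = -228/-57 = 4
Check eq1: (4)(-2) + (-2)(0) + (-3)(4) = -20 = -20 ✓
Check eq2: (-1)(-2) + (-1)(0) + (3)(4) = 14 = 14 ✓
Check eq3: (4)(-2) + (3)(0) + (-1)(4) = -12 = -12 ✓

x = -2, y = 0, z = 4


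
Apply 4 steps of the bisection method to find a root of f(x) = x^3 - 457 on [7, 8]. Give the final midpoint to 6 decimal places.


f(x) = x^3 - 457
f(7) = -114 < 0
f(8) = 55 > 0

Step 1: midpoint = (7.000000 + 8.000000)/2 = 7.500000
  f(7.500000) = -35.125000
  f(mid) < 0, so root is in [7.500000, 8.000000]

Step 2: midpoint = (7.500000 + 8.000000)/2 = 7.750000
  f(7.750000) = 8.484375
  f(mid) > 0, so root is in [7.500000, 7.750000]

Step 3: midpoint = (7.500000 + 7.750000)/2 = 7.625000
  f(7.625000) = -13.677734
  f(mid) < 0, so root is in [7.625000, 7.750000]

Step 4: midpoint = (7.625000 + 7.750000)/2 = 7.687500
  f(7.687500) = -2.686768
  f(mid) < 0, so root is in [7.687500, 7.750000]

midpoint = 7.687500


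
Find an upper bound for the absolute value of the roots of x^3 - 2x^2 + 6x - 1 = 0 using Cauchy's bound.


Cauchy's bound: all roots r satisfy |r| <= 1 + max(|a_i/a_n|) for i = 0,...,n-1
where a_n is the leading coefficient.

Coefficients: [1, -2, 6, -1]
Leading coefficient a_n = 1
Ratios |a_i/a_n|: 2, 6, 1
Maximum ratio: 6
Cauchy's bound: |r| <= 1 + 6 = 7

Upper bound = 7


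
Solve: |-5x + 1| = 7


An absolute value equation |expr| = 7 gives two cases:
Case 1: -5x + 1 = 7
  -5x = 6, so x = -6/5
Case 2: -5x + 1 = -7
  -5x = -8, so x = 8/5

x = -6/5, x = 8/5


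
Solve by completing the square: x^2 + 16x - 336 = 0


Start: x^2 + 16x - 336 = 0
Move constant: x^2 + 16x = 336
Half of 16 is 8, squared is 64
Add 64 to both sides: x^2 + 16x + 64 = 400
(x + 8)^2 = 400
x + 8 = ±20
x = -8 + 20 = 12 or x = -8 - 20 = -28

x = -28, x = 12


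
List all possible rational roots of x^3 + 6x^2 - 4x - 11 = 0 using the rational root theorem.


Rational root theorem: possible roots are ±p/q where:
  p divides the constant term (-11): p ∈ {1, 11}
  q divides the leading coefficient (1): q ∈ {1}

All possible rational roots: -11, -1, 1, 11

-11, -1, 1, 11


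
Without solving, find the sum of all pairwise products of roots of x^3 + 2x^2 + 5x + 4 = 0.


By Vieta's formulas for x^3 + bx^2 + cx + d = 0:
  r1 + r2 + r3 = -b/a = -2
  r1*r2 + r1*r3 + r2*r3 = c/a = 5
  r1*r2*r3 = -d/a = -4


Sum of pairwise products = 5


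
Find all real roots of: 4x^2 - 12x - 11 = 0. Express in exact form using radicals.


Using the quadratic formula: x = (-b ± sqrt(b^2 - 4ac)) / (2a)
Here a = 4, b = -12, c = -11
Discriminant = b^2 - 4ac = (-12)^2 - 4(4)(-11) = 144 + 176 = 320
Since discriminant = 320 > 0, there are two real roots.
x = (12 ± 8*sqrt(5)) / 8
Simplifying: x = (3 ± 2*sqrt(5)) / 2
Numerically: x ≈ 3.7361 or x ≈ -0.7361

x = (3 + 2*sqrt(5)) / 2 or x = (3 - 2*sqrt(5)) / 2


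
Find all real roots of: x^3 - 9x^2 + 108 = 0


Let p(x) = x^3 - 9x^2 + 108. By the rational root theorem (leading coefficient 1), any rational root is an integer divisor of 108: try ±1, ±2, ... in turn.
Test x = 1: value = 100 ≠ 0.
Test x = -1: value = 98 ≠ 0.
Test x = 2: value = 80 ≠ 0.
Test x = -2: value = 64 ≠ 0.
Test x = 3: value = 54 ≠ 0.
Test x = -3: value = 0 ✓, so (x + 3) is a factor.
Synthetic division by (x + 3): bring down 1; 1(-3) - 9 = -12; (-12)(-3) + 0 = 36; 36(-3) + 108 = 0 → quotient x^2 - 12x + 36, remainder 0.
Solve the quadratic x^2 - 12x + 36 = 0: discriminant = (-12)^2 - 4(1)(36) = 144 - 144 = 0.
Discriminant = 0, so a double root: x = 12/2 = 6.

x = -3, x = 6 (multiplicity 2)


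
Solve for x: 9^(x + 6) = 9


Express both sides with the same base.
9 = 9^1
Since the bases match, equate exponents: x + 6 = 1
So x = 1 - (6) = -5

x = -5


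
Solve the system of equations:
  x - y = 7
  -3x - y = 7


Using Cramer's rule:
Determinant D = (1)(-1) - (-3)(-1) = -1 - 3 = -4
Dx = (7)(-1) - (7)(-1) = -7 + 7 = 0
Dy = (1)(7) - (-3)(7) = 7 + 21 = 28
x = Dx/D = 0/-4 = 0
y = Dy/D = 28/-4 = -7

x = 0, y = -7


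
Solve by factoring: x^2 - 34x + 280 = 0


We need two numbers that multiply to 280 and add to -34.
Those numbers are -20 and -14 (since (-20) * (-14) = 280 and (-20) + (-14) = -34).
So x^2 - 34x + 280 = (x - 20)(x - 14) = 0
Setting each factor to zero: x = 20 or x = 14

x = 14, x = 20


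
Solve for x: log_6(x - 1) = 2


Convert to exponential form: x - 1 = 6^2 = 36
x = 36 + 1 = 37
Check: log_6(37 - 1) = log_6(36) = log_6(36) = 2 ✓

x = 37


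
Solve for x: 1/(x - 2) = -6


Multiply both sides by (x - 2): 1 = -6(x - 2)
Distribute: 1 = -6x + 12
-6x = 1 - 12 = -11
x = 11/6

x = 11/6


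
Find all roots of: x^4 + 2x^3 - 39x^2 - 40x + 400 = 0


Let p(x) = x^4 + 2x^3 - 39x^2 - 40x + 400. By the rational root theorem (leading coefficient 1), any rational root is an integer divisor of 400: try ±1, ±2, ... in turn.
Test x = 1: value = 324 ≠ 0.
Test x = -1: value = 400 ≠ 0.
Test x = 2: value = 196 ≠ 0.
Test x = -2: value = 324 ≠ 0.
Test x = 4: value = 0 ✓, so (x - 4) is a factor.
Synthetic division by (x - 4): bring down 1; 1(4) + 2 = 6; 6(4) - 39 = -15; (-15)(4) - 40 = -100; (-100)(4) + 400 = 0 → quotient x^3 + 6x^2 - 15x - 100, remainder 0.
Continue with the quotient x^3 + 6x^2 - 15x - 100 (candidates must divide 100; re-test x = 4 first in case it repeats).
Test x = 4: value = 0 ✓, so (x - 4) is a factor.
Synthetic division by (x - 4): bring down 1; 1(4) + 6 = 10; 10(4) - 15 = 25; 25(4) - 100 = 0 → quotient x^2 + 10x + 25, remainder 0.
Solve the quadratic x^2 + 10x + 25 = 0: discriminant = 10^2 - 4(1)(25) = 100 - 100 = 0.
Discriminant = 0, so a double root: x = -10/2 = -5.
Collecting all roots found:

x = -5 (multiplicity 2), x = 4 (multiplicity 2)


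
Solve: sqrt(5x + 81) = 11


Square both sides: 5x + 81 = 11^2 = 121
5x = 121 - 81 = 40
x = 8
Check: sqrt(5*8 + 81) = sqrt(121) = 11 ✓

x = 8


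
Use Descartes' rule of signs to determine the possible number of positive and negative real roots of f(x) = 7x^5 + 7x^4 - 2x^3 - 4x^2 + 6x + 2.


Descartes' rule of signs:

For positive roots, count sign changes in f(x) = 7x^5 + 7x^4 - 2x^3 - 4x^2 + 6x + 2:
Signs of coefficients: +, +, -, -, +, +
Number of sign changes: 2
Possible positive real roots: 2, 0

For negative roots, examine f(-x) = -7x^5 + 7x^4 + 2x^3 - 4x^2 - 6x + 2:
Signs of coefficients: -, +, +, -, -, +
Number of sign changes: 3
Possible negative real roots: 3, 1

Positive roots: 2 or 0; Negative roots: 3 or 1


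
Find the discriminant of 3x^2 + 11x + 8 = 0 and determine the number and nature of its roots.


For ax^2 + bx + c = 0, discriminant D = b^2 - 4ac
Here a = 3, b = 11, c = 8
D = (11)^2 - 4(3)(8) = 121 - 96 = 25

D = 25 > 0 and is a perfect square (sqrt = 5)
The equation has 2 distinct real rational roots.

Discriminant = 25, 2 distinct real rational roots


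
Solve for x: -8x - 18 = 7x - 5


Starting with: -8x - 18 = 7x - 5
Move all x terms to left: (-8 - 7)x = -5 + 18
Simplify: -15x = 13
Divide both sides by -15: x = -13/15

x = -13/15


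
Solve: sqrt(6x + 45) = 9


Square both sides: 6x + 45 = 9^2 = 81
6x = 81 - 45 = 36
x = 6
Check: sqrt(6*6 + 45) = sqrt(81) = 9 ✓

x = 6


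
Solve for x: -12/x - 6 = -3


Subtract -6 from both sides: -12/x = 3
Multiply both sides by x: -12 = 3 * x
Divide by 3: x = -4

x = -4


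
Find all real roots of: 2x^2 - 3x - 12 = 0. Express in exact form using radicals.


Using the quadratic formula: x = (-b ± sqrt(b^2 - 4ac)) / (2a)
Here a = 2, b = -3, c = -12
Discriminant = b^2 - 4ac = (-3)^2 - 4(2)(-12) = 9 + 96 = 105
Since discriminant = 105 > 0, there are two real roots.
x = (3 ± sqrt(105)) / 4
Numerically: x ≈ 3.3117 or x ≈ -1.8117

x = (3 + sqrt(105)) / 4 or x = (3 - sqrt(105)) / 4


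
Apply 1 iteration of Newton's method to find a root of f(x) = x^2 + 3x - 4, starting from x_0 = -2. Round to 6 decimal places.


Newton's method: x_(n+1) = x_n - f(x_n)/f'(x_n)
f(x) = x^2 + 3x - 4
f'(x) = 2x + 3

Iteration 1:
  f(-2.000000) = -6.000000
  f'(-2.000000) = -1.000000
  x_1 = -2.000000 - (-6.000000)/(-1.000000) = -8.000000

x_1 = -8.000000


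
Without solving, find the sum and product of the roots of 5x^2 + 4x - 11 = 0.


By Vieta's formulas for ax^2 + bx + c = 0:
  Sum of roots = -b/a
  Product of roots = c/a

Here a = 5, b = 4, c = -11
Sum = -(4)/5 = -4/5
Product = -11/5 = -11/5

Sum = -4/5, Product = -11/5


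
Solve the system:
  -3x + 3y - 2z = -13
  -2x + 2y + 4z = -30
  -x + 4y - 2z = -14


Using Cramer's rule. Expand each determinant along the first row.
D  = (-3)*[2*(-2) - 4*4] - 3*[(-2)*(-2) - 4*(-1)] + (-2)*[(-2)*4 - 2*(-1)]
  = (-3)*(-20) - 3*(8) + (-2)*(-6) = 48
Dx = (-13)*[2*(-2) - 4*4] - 3*[(-30)*(-2) - 4*(-14)] + (-2)*[(-30)*4 - 2*(-14)]
  = (-13)*(-20) - 3*(116) + (-2)*(-92) = 96
Dy = (-3)*[(-30)*(-2) - 4*(-14)] - (-13)*[(-2)*(-2) - 4*(-1)] + (-2)*[(-2)*(-14) - (-30)*(-1)]
  = (-3)*(116) - (-13)*(8) + (-2)*(-2) = -240
Dz = (-3)*[2*(-14) - (-30)*4] - 3*[(-2)*(-14) - (-30)*(-1)] + (-13)*[(-2)*4 - 2*(-1)]
  = (-3)*(92) - 3*(-2) + (-13)*(-6) = -192
x = Dx/D = 96/48 = 2, y = Dy/D = -240/48 = -5, z = Dz/D = -192/48 = -4
Check eq1: (-3)(2) + (3)(-5) + (-2)(-4) = -13 = -13 ✓
Check eq2: (-2)(2) + (2)(-5) + (4)(-4) = -30 = -30 ✓
Check eq3: (-1)(2) + (4)(-5) + (-2)(-4) = -14 = -14 ✓

x = 2, y = -5, z = -4


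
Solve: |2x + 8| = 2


An absolute value equation |expr| = 2 gives two cases:
Case 1: 2x + 8 = 2
  2x = -6, so x = -3
Case 2: 2x + 8 = -2
  2x = -10, so x = -5

x = -5, x = -3


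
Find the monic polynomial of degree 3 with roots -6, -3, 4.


A monic polynomial with roots -6, -3, 4 is:
p(x) = (x + 6)(x + 3)(x - 4)
After multiplying by (x + 6): x + 6
After multiplying by (x + 3): x^2 + 9x + 18
After multiplying by (x - 4): x^3 + 5x^2 - 18x - 72

x^3 + 5x^2 - 18x - 72


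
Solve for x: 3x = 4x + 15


Starting with: 3x = 4x + 15
Move all x terms to left: (3 - 4)x = 15 - 0
Simplify: -x = 15
Divide both sides by -1: x = -15

x = -15


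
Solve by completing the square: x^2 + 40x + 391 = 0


Start: x^2 + 40x + 391 = 0
Move constant: x^2 + 40x = -391
Half of 40 is 20, squared is 400
Add 400 to both sides: x^2 + 40x + 400 = 9
(x + 20)^2 = 9
x + 20 = ±3
x = -20 + 3 = -17 or x = -20 - 3 = -23

x = -23, x = -17


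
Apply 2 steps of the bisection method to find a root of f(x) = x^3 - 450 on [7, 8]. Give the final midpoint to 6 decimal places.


f(x) = x^3 - 450
f(7) = -107 < 0
f(8) = 62 > 0

Step 1: midpoint = (7.000000 + 8.000000)/2 = 7.500000
  f(7.500000) = -28.125000
  f(mid) < 0, so root is in [7.500000, 8.000000]

Step 2: midpoint = (7.500000 + 8.000000)/2 = 7.750000
  f(7.750000) = 15.484375
  f(mid) > 0, so root is in [7.500000, 7.750000]

midpoint = 7.750000


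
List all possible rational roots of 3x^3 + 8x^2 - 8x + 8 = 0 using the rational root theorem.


Rational root theorem: possible roots are ±p/q where:
  p divides the constant term (8): p ∈ {1, 2, 4, 8}
  q divides the leading coefficient (3): q ∈ {1, 3}

All possible rational roots: -8, -4, -8/3, -2, -4/3, -1, -2/3, -1/3, 1/3, 2/3, 1, 4/3, 2, 8/3, 4, 8

-8, -4, -8/3, -2, -4/3, -1, -2/3, -1/3, 1/3, 2/3, 1, 4/3, 2, 8/3, 4, 8


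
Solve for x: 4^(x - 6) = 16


Express both sides with the same base.
16 = 4^2
Since the bases match, equate exponents: x - 6 = 2
So x = 2 - (-6) = 8

x = 8


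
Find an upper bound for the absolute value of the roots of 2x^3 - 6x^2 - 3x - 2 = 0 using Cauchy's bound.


Cauchy's bound: all roots r satisfy |r| <= 1 + max(|a_i/a_n|) for i = 0,...,n-1
where a_n is the leading coefficient.

Coefficients: [2, -6, -3, -2]
Leading coefficient a_n = 2
Ratios |a_i/a_n|: 3, 3/2, 1
Maximum ratio: 3
Cauchy's bound: |r| <= 1 + 3 = 4

Upper bound = 4


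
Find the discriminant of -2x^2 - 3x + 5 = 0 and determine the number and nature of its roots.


For ax^2 + bx + c = 0, discriminant D = b^2 - 4ac
Here a = -2, b = -3, c = 5
D = (-3)^2 - 4(-2)(5) = 9 + 40 = 49

D = 49 > 0 and is a perfect square (sqrt = 7)
The equation has 2 distinct real rational roots.

Discriminant = 49, 2 distinct real rational roots


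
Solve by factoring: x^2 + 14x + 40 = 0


We need two numbers that multiply to 40 and add to 14.
Those numbers are 10 and 4 (since 10 * 4 = 40 and 10 + 4 = 14).
So x^2 + 14x + 40 = (x + 10)(x + 4) = 0
Setting each factor to zero: x = -10 or x = -4

x = -10, x = -4


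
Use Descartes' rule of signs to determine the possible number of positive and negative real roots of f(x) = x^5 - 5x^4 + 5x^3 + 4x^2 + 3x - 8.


Descartes' rule of signs:

For positive roots, count sign changes in f(x) = x^5 - 5x^4 + 5x^3 + 4x^2 + 3x - 8:
Signs of coefficients: +, -, +, +, +, -
Number of sign changes: 3
Possible positive real roots: 3, 1

For negative roots, examine f(-x) = -x^5 - 5x^4 - 5x^3 + 4x^2 - 3x - 8:
Signs of coefficients: -, -, -, +, -, -
Number of sign changes: 2
Possible negative real roots: 2, 0

Positive roots: 3 or 1; Negative roots: 2 or 0


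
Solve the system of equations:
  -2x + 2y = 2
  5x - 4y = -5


Using Cramer's rule:
Determinant D = (-2)(-4) - (5)(2) = 8 - 10 = -2
Dx = (2)(-4) - (-5)(2) = -8 + 10 = 2
Dy = (-2)(-5) - (5)(2) = 10 - 10 = 0
x = Dx/D = 2/-2 = -1
y = Dy/D = 0/-2 = 0

x = -1, y = 0


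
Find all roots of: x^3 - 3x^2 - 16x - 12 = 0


Let p(x) = x^3 - 3x^2 - 16x - 12. By the rational root theorem (leading coefficient 1), any rational root is an integer divisor of 12: try ±1, ±2, ... in turn.
Test x = 1: value = -30 ≠ 0.
Test x = -1: value = 0 ✓, so (x + 1) is a factor.
Synthetic division by (x + 1): bring down 1; 1(-1) - 3 = -4; (-4)(-1) - 16 = -12; (-12)(-1) - 12 = 0 → quotient x^2 - 4x - 12, remainder 0.
Solve the quadratic x^2 - 4x - 12 = 0: discriminant = (-4)^2 - 4(1)(-12) = 16 + 48 = 64.
sqrt(64) = 8, so x = (4 ± 8)/2: x = 6 or x = -2.
Collecting all roots found:

x = -2, x = -1, x = 6
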